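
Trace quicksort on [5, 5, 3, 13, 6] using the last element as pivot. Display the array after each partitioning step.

Partition 1: pivot=6 at index 3 -> [5, 5, 3, 6, 13]
Partition 2: pivot=3 at index 0 -> [3, 5, 5, 6, 13]
Partition 3: pivot=5 at index 2 -> [3, 5, 5, 6, 13]


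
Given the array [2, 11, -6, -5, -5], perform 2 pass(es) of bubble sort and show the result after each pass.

After pass 1: [2, -6, -5, -5, 11] (3 swaps)
After pass 2: [-6, -5, -5, 2, 11] (3 swaps)
Total swaps: 6


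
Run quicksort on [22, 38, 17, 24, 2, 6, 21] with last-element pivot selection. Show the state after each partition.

Partition 1: pivot=21 at index 3 -> [17, 2, 6, 21, 38, 22, 24]
Partition 2: pivot=6 at index 1 -> [2, 6, 17, 21, 38, 22, 24]
Partition 3: pivot=24 at index 5 -> [2, 6, 17, 21, 22, 24, 38]


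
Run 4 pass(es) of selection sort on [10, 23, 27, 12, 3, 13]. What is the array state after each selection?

Pass 1: Select minimum 3 at index 4, swap -> [3, 23, 27, 12, 10, 13]
Pass 2: Select minimum 10 at index 4, swap -> [3, 10, 27, 12, 23, 13]
Pass 3: Select minimum 12 at index 3, swap -> [3, 10, 12, 27, 23, 13]
Pass 4: Select minimum 13 at index 5, swap -> [3, 10, 12, 13, 23, 27]


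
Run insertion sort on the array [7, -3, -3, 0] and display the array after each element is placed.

First element 7 is already 'sorted'
Insert -3: shifted 1 elements -> [-3, 7, -3, 0]
Insert -3: shifted 1 elements -> [-3, -3, 7, 0]
Insert 0: shifted 1 elements -> [-3, -3, 0, 7]


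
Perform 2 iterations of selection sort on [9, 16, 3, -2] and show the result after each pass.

Pass 1: Select minimum -2 at index 3, swap -> [-2, 16, 3, 9]
Pass 2: Select minimum 3 at index 2, swap -> [-2, 3, 16, 9]


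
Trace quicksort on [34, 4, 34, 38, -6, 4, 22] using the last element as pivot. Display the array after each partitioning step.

Partition 1: pivot=22 at index 3 -> [4, -6, 4, 22, 34, 34, 38]
Partition 2: pivot=4 at index 2 -> [4, -6, 4, 22, 34, 34, 38]
Partition 3: pivot=-6 at index 0 -> [-6, 4, 4, 22, 34, 34, 38]
Partition 4: pivot=38 at index 6 -> [-6, 4, 4, 22, 34, 34, 38]
Partition 5: pivot=34 at index 5 -> [-6, 4, 4, 22, 34, 34, 38]


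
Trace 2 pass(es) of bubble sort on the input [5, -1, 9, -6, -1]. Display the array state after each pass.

After pass 1: [-1, 5, -6, -1, 9] (3 swaps)
After pass 2: [-1, -6, -1, 5, 9] (2 swaps)
Total swaps: 5


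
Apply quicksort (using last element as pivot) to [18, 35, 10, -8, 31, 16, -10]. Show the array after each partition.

Partition 1: pivot=-10 at index 0 -> [-10, 35, 10, -8, 31, 16, 18]
Partition 2: pivot=18 at index 4 -> [-10, 10, -8, 16, 18, 35, 31]
Partition 3: pivot=16 at index 3 -> [-10, 10, -8, 16, 18, 35, 31]
Partition 4: pivot=-8 at index 1 -> [-10, -8, 10, 16, 18, 35, 31]
Partition 5: pivot=31 at index 5 -> [-10, -8, 10, 16, 18, 31, 35]


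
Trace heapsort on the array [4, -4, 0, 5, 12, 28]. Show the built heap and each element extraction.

Build heap: [28, 12, 4, 5, -4, 0]
Extract 28: [12, 5, 4, 0, -4, 28]
Extract 12: [5, 0, 4, -4, 12, 28]
Extract 5: [4, 0, -4, 5, 12, 28]
Extract 4: [0, -4, 4, 5, 12, 28]
Extract 0: [-4, 0, 4, 5, 12, 28]


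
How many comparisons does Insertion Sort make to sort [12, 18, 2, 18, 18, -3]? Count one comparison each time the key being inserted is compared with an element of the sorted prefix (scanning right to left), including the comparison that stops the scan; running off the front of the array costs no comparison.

Insert 18: 12 <= 18 (stop) = 1 comparison(s) -> [12, 18, 2, 18, 18, -3]
Insert 2: 18 > 2 (shift), 12 > 2 (shift), reached front = 2 comparison(s) -> [2, 12, 18, 18, 18, -3]
Insert 18: 18 <= 18 (stop) = 1 comparison(s) -> [2, 12, 18, 18, 18, -3]
Insert 18: 18 <= 18 (stop) = 1 comparison(s) -> [2, 12, 18, 18, 18, -3]
Insert -3: 18 > -3 (shift), 18 > -3 (shift), 18 > -3 (shift), 12 > -3 (shift), 2 > -3 (shift), reached front = 5 comparison(s) -> [-3, 2, 12, 18, 18, 18]
Total comparisons: 1 + 2 + 1 + 1 + 5 = 10


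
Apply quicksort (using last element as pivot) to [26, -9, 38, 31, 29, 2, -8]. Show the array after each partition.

Partition 1: pivot=-8 at index 1 -> [-9, -8, 38, 31, 29, 2, 26]
Partition 2: pivot=26 at index 3 -> [-9, -8, 2, 26, 29, 38, 31]
Partition 3: pivot=31 at index 5 -> [-9, -8, 2, 26, 29, 31, 38]


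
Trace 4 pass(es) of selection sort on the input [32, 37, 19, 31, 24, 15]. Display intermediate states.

Pass 1: Select minimum 15 at index 5, swap -> [15, 37, 19, 31, 24, 32]
Pass 2: Select minimum 19 at index 2, swap -> [15, 19, 37, 31, 24, 32]
Pass 3: Select minimum 24 at index 4, swap -> [15, 19, 24, 31, 37, 32]
Pass 4: Select minimum 31 at index 3, swap -> [15, 19, 24, 31, 37, 32]


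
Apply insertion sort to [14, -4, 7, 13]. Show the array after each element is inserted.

First element 14 is already 'sorted'
Insert -4: shifted 1 elements -> [-4, 14, 7, 13]
Insert 7: shifted 1 elements -> [-4, 7, 14, 13]
Insert 13: shifted 1 elements -> [-4, 7, 13, 14]


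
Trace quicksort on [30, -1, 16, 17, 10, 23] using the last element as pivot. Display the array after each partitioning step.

Partition 1: pivot=23 at index 4 -> [-1, 16, 17, 10, 23, 30]
Partition 2: pivot=10 at index 1 -> [-1, 10, 17, 16, 23, 30]
Partition 3: pivot=16 at index 2 -> [-1, 10, 16, 17, 23, 30]


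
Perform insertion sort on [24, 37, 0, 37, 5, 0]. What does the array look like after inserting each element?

First element 24 is already 'sorted'
Insert 37: shifted 0 elements -> [24, 37, 0, 37, 5, 0]
Insert 0: shifted 2 elements -> [0, 24, 37, 37, 5, 0]
Insert 37: shifted 0 elements -> [0, 24, 37, 37, 5, 0]
Insert 5: shifted 3 elements -> [0, 5, 24, 37, 37, 0]
Insert 0: shifted 4 elements -> [0, 0, 5, 24, 37, 37]


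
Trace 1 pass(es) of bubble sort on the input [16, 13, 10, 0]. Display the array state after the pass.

After pass 1: [13, 10, 0, 16] (3 swaps)
Total swaps: 3


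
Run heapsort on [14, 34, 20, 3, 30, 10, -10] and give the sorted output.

Build heap: [34, 30, 20, 3, 14, 10, -10]
Extract 34: [30, 14, 20, 3, -10, 10, 34]
Extract 30: [20, 14, 10, 3, -10, 30, 34]
Extract 20: [14, 3, 10, -10, 20, 30, 34]
Extract 14: [10, 3, -10, 14, 20, 30, 34]
Extract 10: [3, -10, 10, 14, 20, 30, 34]
Extract 3: [-10, 3, 10, 14, 20, 30, 34]


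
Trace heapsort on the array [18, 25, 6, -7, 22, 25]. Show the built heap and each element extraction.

Build heap: [25, 22, 25, -7, 18, 6]
Extract 25: [25, 22, 6, -7, 18, 25]
Extract 25: [22, 18, 6, -7, 25, 25]
Extract 22: [18, -7, 6, 22, 25, 25]
Extract 18: [6, -7, 18, 22, 25, 25]
Extract 6: [-7, 6, 18, 22, 25, 25]


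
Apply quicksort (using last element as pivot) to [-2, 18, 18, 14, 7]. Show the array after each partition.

Partition 1: pivot=7 at index 1 -> [-2, 7, 18, 14, 18]
Partition 2: pivot=18 at index 4 -> [-2, 7, 18, 14, 18]
Partition 3: pivot=14 at index 2 -> [-2, 7, 14, 18, 18]


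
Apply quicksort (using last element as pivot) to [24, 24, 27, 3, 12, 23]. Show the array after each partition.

Partition 1: pivot=23 at index 2 -> [3, 12, 23, 24, 24, 27]
Partition 2: pivot=12 at index 1 -> [3, 12, 23, 24, 24, 27]
Partition 3: pivot=27 at index 5 -> [3, 12, 23, 24, 24, 27]
Partition 4: pivot=24 at index 4 -> [3, 12, 23, 24, 24, 27]


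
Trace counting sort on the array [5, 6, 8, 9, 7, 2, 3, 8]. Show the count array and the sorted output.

Count array: [0, 0, 1, 1, 0, 1, 1, 1, 2, 1]
(count[i] = number of elements equal to i)
Cumulative count: [0, 0, 1, 2, 2, 3, 4, 5, 7, 8]
Sorted: [2, 3, 5, 6, 7, 8, 8, 9]


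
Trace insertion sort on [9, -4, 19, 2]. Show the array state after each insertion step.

First element 9 is already 'sorted'
Insert -4: shifted 1 elements -> [-4, 9, 19, 2]
Insert 19: shifted 0 elements -> [-4, 9, 19, 2]
Insert 2: shifted 2 elements -> [-4, 2, 9, 19]


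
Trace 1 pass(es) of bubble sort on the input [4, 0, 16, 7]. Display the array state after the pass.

After pass 1: [0, 4, 7, 16] (2 swaps)
Total swaps: 2


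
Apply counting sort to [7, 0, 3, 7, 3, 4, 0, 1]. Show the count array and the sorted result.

Count array: [2, 1, 0, 2, 1, 0, 0, 2]
(count[i] = number of elements equal to i)
Cumulative count: [2, 3, 3, 5, 6, 6, 6, 8]
Sorted: [0, 0, 1, 3, 3, 4, 7, 7]


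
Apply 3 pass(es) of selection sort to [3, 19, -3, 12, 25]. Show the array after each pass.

Pass 1: Select minimum -3 at index 2, swap -> [-3, 19, 3, 12, 25]
Pass 2: Select minimum 3 at index 2, swap -> [-3, 3, 19, 12, 25]
Pass 3: Select minimum 12 at index 3, swap -> [-3, 3, 12, 19, 25]


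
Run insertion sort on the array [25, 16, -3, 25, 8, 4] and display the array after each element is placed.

First element 25 is already 'sorted'
Insert 16: shifted 1 elements -> [16, 25, -3, 25, 8, 4]
Insert -3: shifted 2 elements -> [-3, 16, 25, 25, 8, 4]
Insert 25: shifted 0 elements -> [-3, 16, 25, 25, 8, 4]
Insert 8: shifted 3 elements -> [-3, 8, 16, 25, 25, 4]
Insert 4: shifted 4 elements -> [-3, 4, 8, 16, 25, 25]


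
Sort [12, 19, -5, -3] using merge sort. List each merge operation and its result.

Divide and conquer:
  Merge [12] + [19] -> [12, 19]
  Merge [-5] + [-3] -> [-5, -3]
  Merge [12, 19] + [-5, -3] -> [-5, -3, 12, 19]


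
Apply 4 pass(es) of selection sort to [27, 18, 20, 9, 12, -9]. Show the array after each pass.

Pass 1: Select minimum -9 at index 5, swap -> [-9, 18, 20, 9, 12, 27]
Pass 2: Select minimum 9 at index 3, swap -> [-9, 9, 20, 18, 12, 27]
Pass 3: Select minimum 12 at index 4, swap -> [-9, 9, 12, 18, 20, 27]
Pass 4: Select minimum 18 at index 3, swap -> [-9, 9, 12, 18, 20, 27]


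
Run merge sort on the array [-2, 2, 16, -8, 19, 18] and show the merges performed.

Divide and conquer:
  Merge [2] + [16] -> [2, 16]
  Merge [-2] + [2, 16] -> [-2, 2, 16]
  Merge [19] + [18] -> [18, 19]
  Merge [-8] + [18, 19] -> [-8, 18, 19]
  Merge [-2, 2, 16] + [-8, 18, 19] -> [-8, -2, 2, 16, 18, 19]


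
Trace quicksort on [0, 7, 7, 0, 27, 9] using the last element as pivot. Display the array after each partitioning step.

Partition 1: pivot=9 at index 4 -> [0, 7, 7, 0, 9, 27]
Partition 2: pivot=0 at index 1 -> [0, 0, 7, 7, 9, 27]
Partition 3: pivot=7 at index 3 -> [0, 0, 7, 7, 9, 27]


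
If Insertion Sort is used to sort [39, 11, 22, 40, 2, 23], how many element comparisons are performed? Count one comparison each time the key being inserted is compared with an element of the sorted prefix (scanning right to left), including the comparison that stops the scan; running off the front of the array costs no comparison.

Insert 11: 39 > 11 (shift), reached front = 1 comparison(s) -> [11, 39, 22, 40, 2, 23]
Insert 22: 39 > 22 (shift), 11 <= 22 (stop) = 2 comparison(s) -> [11, 22, 39, 40, 2, 23]
Insert 40: 39 <= 40 (stop) = 1 comparison(s) -> [11, 22, 39, 40, 2, 23]
Insert 2: 40 > 2 (shift), 39 > 2 (shift), 22 > 2 (shift), 11 > 2 (shift), reached front = 4 comparison(s) -> [2, 11, 22, 39, 40, 23]
Insert 23: 40 > 23 (shift), 39 > 23 (shift), 22 <= 23 (stop) = 3 comparison(s) -> [2, 11, 22, 23, 39, 40]
Total comparisons: 1 + 2 + 1 + 4 + 3 = 11


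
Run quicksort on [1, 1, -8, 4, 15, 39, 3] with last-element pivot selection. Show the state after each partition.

Partition 1: pivot=3 at index 3 -> [1, 1, -8, 3, 15, 39, 4]
Partition 2: pivot=-8 at index 0 -> [-8, 1, 1, 3, 15, 39, 4]
Partition 3: pivot=1 at index 2 -> [-8, 1, 1, 3, 15, 39, 4]
Partition 4: pivot=4 at index 4 -> [-8, 1, 1, 3, 4, 39, 15]
Partition 5: pivot=15 at index 5 -> [-8, 1, 1, 3, 4, 15, 39]


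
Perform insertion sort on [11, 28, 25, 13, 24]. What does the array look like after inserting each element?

First element 11 is already 'sorted'
Insert 28: shifted 0 elements -> [11, 28, 25, 13, 24]
Insert 25: shifted 1 elements -> [11, 25, 28, 13, 24]
Insert 13: shifted 2 elements -> [11, 13, 25, 28, 24]
Insert 24: shifted 2 elements -> [11, 13, 24, 25, 28]


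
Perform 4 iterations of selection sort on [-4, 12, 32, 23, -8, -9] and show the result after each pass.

Pass 1: Select minimum -9 at index 5, swap -> [-9, 12, 32, 23, -8, -4]
Pass 2: Select minimum -8 at index 4, swap -> [-9, -8, 32, 23, 12, -4]
Pass 3: Select minimum -4 at index 5, swap -> [-9, -8, -4, 23, 12, 32]
Pass 4: Select minimum 12 at index 4, swap -> [-9, -8, -4, 12, 23, 32]


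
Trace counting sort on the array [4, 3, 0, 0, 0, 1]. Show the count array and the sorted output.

Count array: [3, 1, 0, 1, 1]
(count[i] = number of elements equal to i)
Cumulative count: [3, 4, 4, 5, 6]
Sorted: [0, 0, 0, 1, 3, 4]


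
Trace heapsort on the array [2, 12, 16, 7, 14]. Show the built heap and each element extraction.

Build heap: [16, 14, 2, 7, 12]
Extract 16: [14, 12, 2, 7, 16]
Extract 14: [12, 7, 2, 14, 16]
Extract 12: [7, 2, 12, 14, 16]
Extract 7: [2, 7, 12, 14, 16]


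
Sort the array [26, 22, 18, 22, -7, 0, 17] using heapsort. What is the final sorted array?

Build heap: [26, 22, 18, 22, -7, 0, 17]
Extract 26: [22, 22, 18, 17, -7, 0, 26]
Extract 22: [22, 17, 18, 0, -7, 22, 26]
Extract 22: [18, 17, -7, 0, 22, 22, 26]
Extract 18: [17, 0, -7, 18, 22, 22, 26]
Extract 17: [0, -7, 17, 18, 22, 22, 26]
Extract 0: [-7, 0, 17, 18, 22, 22, 26]


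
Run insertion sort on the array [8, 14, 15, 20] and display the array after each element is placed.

First element 8 is already 'sorted'
Insert 14: shifted 0 elements -> [8, 14, 15, 20]
Insert 15: shifted 0 elements -> [8, 14, 15, 20]
Insert 20: shifted 0 elements -> [8, 14, 15, 20]


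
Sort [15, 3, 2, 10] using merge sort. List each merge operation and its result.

Divide and conquer:
  Merge [15] + [3] -> [3, 15]
  Merge [2] + [10] -> [2, 10]
  Merge [3, 15] + [2, 10] -> [2, 3, 10, 15]


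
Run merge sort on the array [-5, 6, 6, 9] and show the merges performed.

Divide and conquer:
  Merge [-5] + [6] -> [-5, 6]
  Merge [6] + [9] -> [6, 9]
  Merge [-5, 6] + [6, 9] -> [-5, 6, 6, 9]


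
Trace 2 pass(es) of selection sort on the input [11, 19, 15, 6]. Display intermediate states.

Pass 1: Select minimum 6 at index 3, swap -> [6, 19, 15, 11]
Pass 2: Select minimum 11 at index 3, swap -> [6, 11, 15, 19]


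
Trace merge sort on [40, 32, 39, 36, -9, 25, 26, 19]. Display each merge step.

Divide and conquer:
  Merge [40] + [32] -> [32, 40]
  Merge [39] + [36] -> [36, 39]
  Merge [32, 40] + [36, 39] -> [32, 36, 39, 40]
  Merge [-9] + [25] -> [-9, 25]
  Merge [26] + [19] -> [19, 26]
  Merge [-9, 25] + [19, 26] -> [-9, 19, 25, 26]
  Merge [32, 36, 39, 40] + [-9, 19, 25, 26] -> [-9, 19, 25, 26, 32, 36, 39, 40]


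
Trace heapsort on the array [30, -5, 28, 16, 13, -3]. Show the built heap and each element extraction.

Build heap: [30, 16, 28, -5, 13, -3]
Extract 30: [28, 16, -3, -5, 13, 30]
Extract 28: [16, 13, -3, -5, 28, 30]
Extract 16: [13, -5, -3, 16, 28, 30]
Extract 13: [-3, -5, 13, 16, 28, 30]
Extract -3: [-5, -3, 13, 16, 28, 30]


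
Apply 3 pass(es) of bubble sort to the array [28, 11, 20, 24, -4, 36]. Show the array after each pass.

After pass 1: [11, 20, 24, -4, 28, 36] (4 swaps)
After pass 2: [11, 20, -4, 24, 28, 36] (1 swaps)
After pass 3: [11, -4, 20, 24, 28, 36] (1 swaps)
Total swaps: 6


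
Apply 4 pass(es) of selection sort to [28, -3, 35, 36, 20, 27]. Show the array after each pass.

Pass 1: Select minimum -3 at index 1, swap -> [-3, 28, 35, 36, 20, 27]
Pass 2: Select minimum 20 at index 4, swap -> [-3, 20, 35, 36, 28, 27]
Pass 3: Select minimum 27 at index 5, swap -> [-3, 20, 27, 36, 28, 35]
Pass 4: Select minimum 28 at index 4, swap -> [-3, 20, 27, 28, 36, 35]


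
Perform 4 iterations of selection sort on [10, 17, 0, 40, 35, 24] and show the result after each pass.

Pass 1: Select minimum 0 at index 2, swap -> [0, 17, 10, 40, 35, 24]
Pass 2: Select minimum 10 at index 2, swap -> [0, 10, 17, 40, 35, 24]
Pass 3: Select minimum 17 at index 2, swap -> [0, 10, 17, 40, 35, 24]
Pass 4: Select minimum 24 at index 5, swap -> [0, 10, 17, 24, 35, 40]


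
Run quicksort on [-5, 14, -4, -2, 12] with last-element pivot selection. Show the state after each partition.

Partition 1: pivot=12 at index 3 -> [-5, -4, -2, 12, 14]
Partition 2: pivot=-2 at index 2 -> [-5, -4, -2, 12, 14]
Partition 3: pivot=-4 at index 1 -> [-5, -4, -2, 12, 14]


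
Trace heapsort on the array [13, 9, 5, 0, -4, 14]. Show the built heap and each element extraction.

Build heap: [14, 9, 13, 0, -4, 5]
Extract 14: [13, 9, 5, 0, -4, 14]
Extract 13: [9, 0, 5, -4, 13, 14]
Extract 9: [5, 0, -4, 9, 13, 14]
Extract 5: [0, -4, 5, 9, 13, 14]
Extract 0: [-4, 0, 5, 9, 13, 14]


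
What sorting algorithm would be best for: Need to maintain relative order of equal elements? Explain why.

Best choice: Merge sort or Insertion sort
Reason: Both are stable; quicksort and heapsort are not stable


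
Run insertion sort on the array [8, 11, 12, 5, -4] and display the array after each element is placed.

First element 8 is already 'sorted'
Insert 11: shifted 0 elements -> [8, 11, 12, 5, -4]
Insert 12: shifted 0 elements -> [8, 11, 12, 5, -4]
Insert 5: shifted 3 elements -> [5, 8, 11, 12, -4]
Insert -4: shifted 4 elements -> [-4, 5, 8, 11, 12]


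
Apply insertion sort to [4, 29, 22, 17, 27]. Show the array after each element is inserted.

First element 4 is already 'sorted'
Insert 29: shifted 0 elements -> [4, 29, 22, 17, 27]
Insert 22: shifted 1 elements -> [4, 22, 29, 17, 27]
Insert 17: shifted 2 elements -> [4, 17, 22, 29, 27]
Insert 27: shifted 1 elements -> [4, 17, 22, 27, 29]


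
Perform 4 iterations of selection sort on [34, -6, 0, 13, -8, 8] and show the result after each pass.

Pass 1: Select minimum -8 at index 4, swap -> [-8, -6, 0, 13, 34, 8]
Pass 2: Select minimum -6 at index 1, swap -> [-8, -6, 0, 13, 34, 8]
Pass 3: Select minimum 0 at index 2, swap -> [-8, -6, 0, 13, 34, 8]
Pass 4: Select minimum 8 at index 5, swap -> [-8, -6, 0, 8, 34, 13]


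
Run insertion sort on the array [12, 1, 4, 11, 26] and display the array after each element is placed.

First element 12 is already 'sorted'
Insert 1: shifted 1 elements -> [1, 12, 4, 11, 26]
Insert 4: shifted 1 elements -> [1, 4, 12, 11, 26]
Insert 11: shifted 1 elements -> [1, 4, 11, 12, 26]
Insert 26: shifted 0 elements -> [1, 4, 11, 12, 26]


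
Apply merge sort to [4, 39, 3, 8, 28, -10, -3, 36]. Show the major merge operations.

Divide and conquer:
  Merge [4] + [39] -> [4, 39]
  Merge [3] + [8] -> [3, 8]
  Merge [4, 39] + [3, 8] -> [3, 4, 8, 39]
  Merge [28] + [-10] -> [-10, 28]
  Merge [-3] + [36] -> [-3, 36]
  Merge [-10, 28] + [-3, 36] -> [-10, -3, 28, 36]
  Merge [3, 4, 8, 39] + [-10, -3, 28, 36] -> [-10, -3, 3, 4, 8, 28, 36, 39]


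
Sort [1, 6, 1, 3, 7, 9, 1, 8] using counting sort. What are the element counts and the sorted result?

Count array: [0, 3, 0, 1, 0, 0, 1, 1, 1, 1]
(count[i] = number of elements equal to i)
Cumulative count: [0, 3, 3, 4, 4, 4, 5, 6, 7, 8]
Sorted: [1, 1, 1, 3, 6, 7, 8, 9]


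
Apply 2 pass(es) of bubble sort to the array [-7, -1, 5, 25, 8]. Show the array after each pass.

After pass 1: [-7, -1, 5, 8, 25] (1 swaps)
After pass 2: [-7, -1, 5, 8, 25] (0 swaps)
Total swaps: 1


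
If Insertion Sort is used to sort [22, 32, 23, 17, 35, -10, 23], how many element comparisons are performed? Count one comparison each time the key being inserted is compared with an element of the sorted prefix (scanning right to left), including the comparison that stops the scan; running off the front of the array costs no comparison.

Insert 32: 22 <= 32 (stop) = 1 comparison(s) -> [22, 32, 23, 17, 35, -10, 23]
Insert 23: 32 > 23 (shift), 22 <= 23 (stop) = 2 comparison(s) -> [22, 23, 32, 17, 35, -10, 23]
Insert 17: 32 > 17 (shift), 23 > 17 (shift), 22 > 17 (shift), reached front = 3 comparison(s) -> [17, 22, 23, 32, 35, -10, 23]
Insert 35: 32 <= 35 (stop) = 1 comparison(s) -> [17, 22, 23, 32, 35, -10, 23]
Insert -10: 35 > -10 (shift), 32 > -10 (shift), 23 > -10 (shift), 22 > -10 (shift), 17 > -10 (shift), reached front = 5 comparison(s) -> [-10, 17, 22, 23, 32, 35, 23]
Insert 23: 35 > 23 (shift), 32 > 23 (shift), 23 <= 23 (stop) = 3 comparison(s) -> [-10, 17, 22, 23, 23, 32, 35]
Total comparisons: 1 + 2 + 3 + 1 + 5 + 3 = 15


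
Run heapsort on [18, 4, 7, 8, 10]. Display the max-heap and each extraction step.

Build heap: [18, 10, 7, 8, 4]
Extract 18: [10, 8, 7, 4, 18]
Extract 10: [8, 4, 7, 10, 18]
Extract 8: [7, 4, 8, 10, 18]
Extract 7: [4, 7, 8, 10, 18]


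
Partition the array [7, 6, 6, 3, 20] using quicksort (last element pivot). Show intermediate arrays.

Partition 1: pivot=20 at index 4 -> [7, 6, 6, 3, 20]
Partition 2: pivot=3 at index 0 -> [3, 6, 6, 7, 20]
Partition 3: pivot=7 at index 3 -> [3, 6, 6, 7, 20]
Partition 4: pivot=6 at index 2 -> [3, 6, 6, 7, 20]


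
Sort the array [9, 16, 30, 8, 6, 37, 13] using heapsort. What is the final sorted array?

Build heap: [37, 16, 30, 8, 6, 9, 13]
Extract 37: [30, 16, 13, 8, 6, 9, 37]
Extract 30: [16, 9, 13, 8, 6, 30, 37]
Extract 16: [13, 9, 6, 8, 16, 30, 37]
Extract 13: [9, 8, 6, 13, 16, 30, 37]
Extract 9: [8, 6, 9, 13, 16, 30, 37]
Extract 8: [6, 8, 9, 13, 16, 30, 37]


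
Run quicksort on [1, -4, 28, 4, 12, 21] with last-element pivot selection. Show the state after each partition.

Partition 1: pivot=21 at index 4 -> [1, -4, 4, 12, 21, 28]
Partition 2: pivot=12 at index 3 -> [1, -4, 4, 12, 21, 28]
Partition 3: pivot=4 at index 2 -> [1, -4, 4, 12, 21, 28]
Partition 4: pivot=-4 at index 0 -> [-4, 1, 4, 12, 21, 28]


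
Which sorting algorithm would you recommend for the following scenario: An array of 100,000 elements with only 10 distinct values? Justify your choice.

Best choice: 3-way quicksort or Counting sort
Reason: 3-way (Dutch national flag) partitioning groups every copy of the pivot together, so with only d=10 distinct keys quicksort finishes in O(n log d) expected time, which is effectively linear; counting sort runs in O(n + k) where k is the size of the key range (not the number of distinct values), so it is linear when the 10 values are integers drawn from a small known range


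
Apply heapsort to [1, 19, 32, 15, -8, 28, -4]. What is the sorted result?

Build heap: [32, 19, 28, 15, -8, 1, -4]
Extract 32: [28, 19, 1, 15, -8, -4, 32]
Extract 28: [19, 15, 1, -4, -8, 28, 32]
Extract 19: [15, -4, 1, -8, 19, 28, 32]
Extract 15: [1, -4, -8, 15, 19, 28, 32]
Extract 1: [-4, -8, 1, 15, 19, 28, 32]
Extract -4: [-8, -4, 1, 15, 19, 28, 32]


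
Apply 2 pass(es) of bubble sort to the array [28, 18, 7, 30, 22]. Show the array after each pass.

After pass 1: [18, 7, 28, 22, 30] (3 swaps)
After pass 2: [7, 18, 22, 28, 30] (2 swaps)
Total swaps: 5


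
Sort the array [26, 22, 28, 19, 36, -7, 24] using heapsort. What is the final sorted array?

Build heap: [36, 26, 28, 19, 22, -7, 24]
Extract 36: [28, 26, 24, 19, 22, -7, 36]
Extract 28: [26, 22, 24, 19, -7, 28, 36]
Extract 26: [24, 22, -7, 19, 26, 28, 36]
Extract 24: [22, 19, -7, 24, 26, 28, 36]
Extract 22: [19, -7, 22, 24, 26, 28, 36]
Extract 19: [-7, 19, 22, 24, 26, 28, 36]


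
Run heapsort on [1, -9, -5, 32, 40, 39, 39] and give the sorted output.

Build heap: [40, 32, 39, 1, -9, -5, 39]
Extract 40: [39, 32, 39, 1, -9, -5, 40]
Extract 39: [39, 32, -5, 1, -9, 39, 40]
Extract 39: [32, 1, -5, -9, 39, 39, 40]
Extract 32: [1, -9, -5, 32, 39, 39, 40]
Extract 1: [-5, -9, 1, 32, 39, 39, 40]
Extract -5: [-9, -5, 1, 32, 39, 39, 40]


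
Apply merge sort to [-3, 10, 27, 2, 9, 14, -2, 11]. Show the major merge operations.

Divide and conquer:
  Merge [-3] + [10] -> [-3, 10]
  Merge [27] + [2] -> [2, 27]
  Merge [-3, 10] + [2, 27] -> [-3, 2, 10, 27]
  Merge [9] + [14] -> [9, 14]
  Merge [-2] + [11] -> [-2, 11]
  Merge [9, 14] + [-2, 11] -> [-2, 9, 11, 14]
  Merge [-3, 2, 10, 27] + [-2, 9, 11, 14] -> [-3, -2, 2, 9, 10, 11, 14, 27]


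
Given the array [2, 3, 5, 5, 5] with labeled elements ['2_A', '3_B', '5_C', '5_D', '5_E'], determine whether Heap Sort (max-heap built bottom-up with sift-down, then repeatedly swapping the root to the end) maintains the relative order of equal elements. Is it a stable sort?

Trace Heap Sort on the labeled array (the key is the number; the letter only tracks identity):
  Build max-heap: [5_D, 5_E, 5_C, 3_B, 2_A]
  Swap root 5_D to index 4, re-heapify first 4 -> [5_E, 3_B, 5_C, 2_A, 5_D]
  Swap root 5_E to index 3, re-heapify first 3 -> [5_C, 3_B, 2_A, 5_E, 5_D]
  Swap root 5_C to index 2, re-heapify first 2 -> [3_B, 2_A, 5_C, 5_E, 5_D]
  Swap root 3_B to index 1, re-heapify first 1 -> [2_A, 3_B, 5_C, 5_E, 5_D]
Final order: [2_A, 3_B, 5_C, 5_E, 5_D]
Equal keys:
  value 5: originally 5_C, 5_D, 5_E; after sorting 5_C, 5_E, 5_D -> order changed
Equal keys were reordered, so Heap Sort is not stable: heap construction and root-to-end swaps move elements without regard to the original order of equal keys. (One such input is enough; an unstable sort may happen to preserve order on other inputs, but it gives no guarantee.)
Answer: Not stable


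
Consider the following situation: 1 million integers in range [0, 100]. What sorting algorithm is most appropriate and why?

Best choice: Counting sort
Reason: O(n + k) where k=100 is small; linear time beats O(n log n)


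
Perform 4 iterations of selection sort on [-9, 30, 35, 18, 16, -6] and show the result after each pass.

Pass 1: Select minimum -9 at index 0, swap -> [-9, 30, 35, 18, 16, -6]
Pass 2: Select minimum -6 at index 5, swap -> [-9, -6, 35, 18, 16, 30]
Pass 3: Select minimum 16 at index 4, swap -> [-9, -6, 16, 18, 35, 30]
Pass 4: Select minimum 18 at index 3, swap -> [-9, -6, 16, 18, 35, 30]


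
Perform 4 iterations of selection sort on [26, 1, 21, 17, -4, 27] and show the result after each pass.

Pass 1: Select minimum -4 at index 4, swap -> [-4, 1, 21, 17, 26, 27]
Pass 2: Select minimum 1 at index 1, swap -> [-4, 1, 21, 17, 26, 27]
Pass 3: Select minimum 17 at index 3, swap -> [-4, 1, 17, 21, 26, 27]
Pass 4: Select minimum 21 at index 3, swap -> [-4, 1, 17, 21, 26, 27]


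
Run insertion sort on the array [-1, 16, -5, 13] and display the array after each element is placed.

First element -1 is already 'sorted'
Insert 16: shifted 0 elements -> [-1, 16, -5, 13]
Insert -5: shifted 2 elements -> [-5, -1, 16, 13]
Insert 13: shifted 1 elements -> [-5, -1, 13, 16]


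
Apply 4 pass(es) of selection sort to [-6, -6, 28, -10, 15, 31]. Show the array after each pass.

Pass 1: Select minimum -10 at index 3, swap -> [-10, -6, 28, -6, 15, 31]
Pass 2: Select minimum -6 at index 1, swap -> [-10, -6, 28, -6, 15, 31]
Pass 3: Select minimum -6 at index 3, swap -> [-10, -6, -6, 28, 15, 31]
Pass 4: Select minimum 15 at index 4, swap -> [-10, -6, -6, 15, 28, 31]


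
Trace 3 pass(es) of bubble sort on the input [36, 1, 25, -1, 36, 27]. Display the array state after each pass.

After pass 1: [1, 25, -1, 36, 27, 36] (4 swaps)
After pass 2: [1, -1, 25, 27, 36, 36] (2 swaps)
After pass 3: [-1, 1, 25, 27, 36, 36] (1 swaps)
Total swaps: 7


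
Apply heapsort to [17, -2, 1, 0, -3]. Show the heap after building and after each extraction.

Build heap: [17, 0, 1, -2, -3]
Extract 17: [1, 0, -3, -2, 17]
Extract 1: [0, -2, -3, 1, 17]
Extract 0: [-2, -3, 0, 1, 17]
Extract -2: [-3, -2, 0, 1, 17]


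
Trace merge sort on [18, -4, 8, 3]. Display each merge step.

Divide and conquer:
  Merge [18] + [-4] -> [-4, 18]
  Merge [8] + [3] -> [3, 8]
  Merge [-4, 18] + [3, 8] -> [-4, 3, 8, 18]


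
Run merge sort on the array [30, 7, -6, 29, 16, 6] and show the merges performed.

Divide and conquer:
  Merge [7] + [-6] -> [-6, 7]
  Merge [30] + [-6, 7] -> [-6, 7, 30]
  Merge [16] + [6] -> [6, 16]
  Merge [29] + [6, 16] -> [6, 16, 29]
  Merge [-6, 7, 30] + [6, 16, 29] -> [-6, 6, 7, 16, 29, 30]


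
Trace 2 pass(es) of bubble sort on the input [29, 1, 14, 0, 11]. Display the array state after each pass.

After pass 1: [1, 14, 0, 11, 29] (4 swaps)
After pass 2: [1, 0, 11, 14, 29] (2 swaps)
Total swaps: 6


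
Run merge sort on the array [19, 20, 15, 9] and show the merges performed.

Divide and conquer:
  Merge [19] + [20] -> [19, 20]
  Merge [15] + [9] -> [9, 15]
  Merge [19, 20] + [9, 15] -> [9, 15, 19, 20]


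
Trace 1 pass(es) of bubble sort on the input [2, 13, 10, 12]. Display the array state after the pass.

After pass 1: [2, 10, 12, 13] (2 swaps)
Total swaps: 2


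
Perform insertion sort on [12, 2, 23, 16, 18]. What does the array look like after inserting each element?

First element 12 is already 'sorted'
Insert 2: shifted 1 elements -> [2, 12, 23, 16, 18]
Insert 23: shifted 0 elements -> [2, 12, 23, 16, 18]
Insert 16: shifted 1 elements -> [2, 12, 16, 23, 18]
Insert 18: shifted 1 elements -> [2, 12, 16, 18, 23]


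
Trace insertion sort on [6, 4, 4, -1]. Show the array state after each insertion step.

First element 6 is already 'sorted'
Insert 4: shifted 1 elements -> [4, 6, 4, -1]
Insert 4: shifted 1 elements -> [4, 4, 6, -1]
Insert -1: shifted 3 elements -> [-1, 4, 4, 6]


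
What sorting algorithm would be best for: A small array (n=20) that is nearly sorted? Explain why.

Best choice: Insertion sort
Reason: Insertion sort is O(n) for nearly sorted arrays and has low overhead


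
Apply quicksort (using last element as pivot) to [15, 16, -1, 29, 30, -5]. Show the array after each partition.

Partition 1: pivot=-5 at index 0 -> [-5, 16, -1, 29, 30, 15]
Partition 2: pivot=15 at index 2 -> [-5, -1, 15, 29, 30, 16]
Partition 3: pivot=16 at index 3 -> [-5, -1, 15, 16, 30, 29]
Partition 4: pivot=29 at index 4 -> [-5, -1, 15, 16, 29, 30]


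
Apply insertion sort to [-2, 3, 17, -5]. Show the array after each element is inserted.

First element -2 is already 'sorted'
Insert 3: shifted 0 elements -> [-2, 3, 17, -5]
Insert 17: shifted 0 elements -> [-2, 3, 17, -5]
Insert -5: shifted 3 elements -> [-5, -2, 3, 17]


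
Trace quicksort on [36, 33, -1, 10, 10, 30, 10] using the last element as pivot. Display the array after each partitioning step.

Partition 1: pivot=10 at index 3 -> [-1, 10, 10, 10, 36, 30, 33]
Partition 2: pivot=10 at index 2 -> [-1, 10, 10, 10, 36, 30, 33]
Partition 3: pivot=10 at index 1 -> [-1, 10, 10, 10, 36, 30, 33]
Partition 4: pivot=33 at index 5 -> [-1, 10, 10, 10, 30, 33, 36]


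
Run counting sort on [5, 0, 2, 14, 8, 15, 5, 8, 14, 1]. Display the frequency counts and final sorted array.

Count array: [1, 1, 1, 0, 0, 2, 0, 0, 2, 0, 0, 0, 0, 0, 2, 1]
(count[i] = number of elements equal to i)
Cumulative count: [1, 2, 3, 3, 3, 5, 5, 5, 7, 7, 7, 7, 7, 7, 9, 10]
Sorted: [0, 1, 2, 5, 5, 8, 8, 14, 14, 15]


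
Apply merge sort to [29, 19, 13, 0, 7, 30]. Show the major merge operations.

Divide and conquer:
  Merge [19] + [13] -> [13, 19]
  Merge [29] + [13, 19] -> [13, 19, 29]
  Merge [7] + [30] -> [7, 30]
  Merge [0] + [7, 30] -> [0, 7, 30]
  Merge [13, 19, 29] + [0, 7, 30] -> [0, 7, 13, 19, 29, 30]


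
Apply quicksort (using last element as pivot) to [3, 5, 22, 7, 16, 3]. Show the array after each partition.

Partition 1: pivot=3 at index 1 -> [3, 3, 22, 7, 16, 5]
Partition 2: pivot=5 at index 2 -> [3, 3, 5, 7, 16, 22]
Partition 3: pivot=22 at index 5 -> [3, 3, 5, 7, 16, 22]
Partition 4: pivot=16 at index 4 -> [3, 3, 5, 7, 16, 22]


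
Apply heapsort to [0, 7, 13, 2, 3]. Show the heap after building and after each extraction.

Build heap: [13, 7, 0, 2, 3]
Extract 13: [7, 3, 0, 2, 13]
Extract 7: [3, 2, 0, 7, 13]
Extract 3: [2, 0, 3, 7, 13]
Extract 2: [0, 2, 3, 7, 13]


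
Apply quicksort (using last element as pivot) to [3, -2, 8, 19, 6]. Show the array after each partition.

Partition 1: pivot=6 at index 2 -> [3, -2, 6, 19, 8]
Partition 2: pivot=-2 at index 0 -> [-2, 3, 6, 19, 8]
Partition 3: pivot=8 at index 3 -> [-2, 3, 6, 8, 19]


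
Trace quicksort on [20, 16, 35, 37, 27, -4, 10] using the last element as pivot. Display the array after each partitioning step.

Partition 1: pivot=10 at index 1 -> [-4, 10, 35, 37, 27, 20, 16]
Partition 2: pivot=16 at index 2 -> [-4, 10, 16, 37, 27, 20, 35]
Partition 3: pivot=35 at index 5 -> [-4, 10, 16, 27, 20, 35, 37]
Partition 4: pivot=20 at index 3 -> [-4, 10, 16, 20, 27, 35, 37]


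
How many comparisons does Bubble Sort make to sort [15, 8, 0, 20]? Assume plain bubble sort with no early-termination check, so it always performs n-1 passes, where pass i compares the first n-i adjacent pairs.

Pass 1: compare adjacent pairs (0,1)..(2,3) = 3 comparison(s), 2 swap(s) -> [8, 0, 15, 20]
Pass 2: compare adjacent pairs (0,1)..(1,2) = 2 comparison(s), 1 swap(s) -> [0, 8, 15, 20]
Pass 3: compare adjacent pairs (0,1)..(0,1) = 1 comparison(s), 0 swap(s) -> [0, 8, 15, 20]
Total comparisons: 3 + 2 + 1 = 6


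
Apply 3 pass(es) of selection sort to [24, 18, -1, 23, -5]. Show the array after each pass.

Pass 1: Select minimum -5 at index 4, swap -> [-5, 18, -1, 23, 24]
Pass 2: Select minimum -1 at index 2, swap -> [-5, -1, 18, 23, 24]
Pass 3: Select minimum 18 at index 2, swap -> [-5, -1, 18, 23, 24]


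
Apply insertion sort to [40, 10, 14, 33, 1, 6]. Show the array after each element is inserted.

First element 40 is already 'sorted'
Insert 10: shifted 1 elements -> [10, 40, 14, 33, 1, 6]
Insert 14: shifted 1 elements -> [10, 14, 40, 33, 1, 6]
Insert 33: shifted 1 elements -> [10, 14, 33, 40, 1, 6]
Insert 1: shifted 4 elements -> [1, 10, 14, 33, 40, 6]
Insert 6: shifted 4 elements -> [1, 6, 10, 14, 33, 40]


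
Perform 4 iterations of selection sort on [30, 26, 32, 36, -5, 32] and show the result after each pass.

Pass 1: Select minimum -5 at index 4, swap -> [-5, 26, 32, 36, 30, 32]
Pass 2: Select minimum 26 at index 1, swap -> [-5, 26, 32, 36, 30, 32]
Pass 3: Select minimum 30 at index 4, swap -> [-5, 26, 30, 36, 32, 32]
Pass 4: Select minimum 32 at index 4, swap -> [-5, 26, 30, 32, 36, 32]


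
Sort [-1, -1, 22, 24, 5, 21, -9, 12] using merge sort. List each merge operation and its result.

Divide and conquer:
  Merge [-1] + [-1] -> [-1, -1]
  Merge [22] + [24] -> [22, 24]
  Merge [-1, -1] + [22, 24] -> [-1, -1, 22, 24]
  Merge [5] + [21] -> [5, 21]
  Merge [-9] + [12] -> [-9, 12]
  Merge [5, 21] + [-9, 12] -> [-9, 5, 12, 21]
  Merge [-1, -1, 22, 24] + [-9, 5, 12, 21] -> [-9, -1, -1, 5, 12, 21, 22, 24]


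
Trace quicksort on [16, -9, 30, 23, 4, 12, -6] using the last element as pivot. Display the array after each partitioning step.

Partition 1: pivot=-6 at index 1 -> [-9, -6, 30, 23, 4, 12, 16]
Partition 2: pivot=16 at index 4 -> [-9, -6, 4, 12, 16, 23, 30]
Partition 3: pivot=12 at index 3 -> [-9, -6, 4, 12, 16, 23, 30]
Partition 4: pivot=30 at index 6 -> [-9, -6, 4, 12, 16, 23, 30]


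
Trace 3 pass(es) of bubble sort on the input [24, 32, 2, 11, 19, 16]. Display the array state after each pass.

After pass 1: [24, 2, 11, 19, 16, 32] (4 swaps)
After pass 2: [2, 11, 19, 16, 24, 32] (4 swaps)
After pass 3: [2, 11, 16, 19, 24, 32] (1 swaps)
Total swaps: 9


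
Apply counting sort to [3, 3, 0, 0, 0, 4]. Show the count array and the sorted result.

Count array: [3, 0, 0, 2, 1]
(count[i] = number of elements equal to i)
Cumulative count: [3, 3, 3, 5, 6]
Sorted: [0, 0, 0, 3, 3, 4]


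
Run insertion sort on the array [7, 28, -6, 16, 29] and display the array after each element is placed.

First element 7 is already 'sorted'
Insert 28: shifted 0 elements -> [7, 28, -6, 16, 29]
Insert -6: shifted 2 elements -> [-6, 7, 28, 16, 29]
Insert 16: shifted 1 elements -> [-6, 7, 16, 28, 29]
Insert 29: shifted 0 elements -> [-6, 7, 16, 28, 29]


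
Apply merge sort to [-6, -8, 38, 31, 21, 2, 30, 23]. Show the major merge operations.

Divide and conquer:
  Merge [-6] + [-8] -> [-8, -6]
  Merge [38] + [31] -> [31, 38]
  Merge [-8, -6] + [31, 38] -> [-8, -6, 31, 38]
  Merge [21] + [2] -> [2, 21]
  Merge [30] + [23] -> [23, 30]
  Merge [2, 21] + [23, 30] -> [2, 21, 23, 30]
  Merge [-8, -6, 31, 38] + [2, 21, 23, 30] -> [-8, -6, 2, 21, 23, 30, 31, 38]


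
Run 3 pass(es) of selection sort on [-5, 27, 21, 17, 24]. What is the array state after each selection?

Pass 1: Select minimum -5 at index 0, swap -> [-5, 27, 21, 17, 24]
Pass 2: Select minimum 17 at index 3, swap -> [-5, 17, 21, 27, 24]
Pass 3: Select minimum 21 at index 2, swap -> [-5, 17, 21, 27, 24]


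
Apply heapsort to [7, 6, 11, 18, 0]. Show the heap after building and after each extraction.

Build heap: [18, 7, 11, 6, 0]
Extract 18: [11, 7, 0, 6, 18]
Extract 11: [7, 6, 0, 11, 18]
Extract 7: [6, 0, 7, 11, 18]
Extract 6: [0, 6, 7, 11, 18]


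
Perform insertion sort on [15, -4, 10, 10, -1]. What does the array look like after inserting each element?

First element 15 is already 'sorted'
Insert -4: shifted 1 elements -> [-4, 15, 10, 10, -1]
Insert 10: shifted 1 elements -> [-4, 10, 15, 10, -1]
Insert 10: shifted 1 elements -> [-4, 10, 10, 15, -1]
Insert -1: shifted 3 elements -> [-4, -1, 10, 10, 15]


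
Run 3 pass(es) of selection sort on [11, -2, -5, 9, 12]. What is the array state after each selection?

Pass 1: Select minimum -5 at index 2, swap -> [-5, -2, 11, 9, 12]
Pass 2: Select minimum -2 at index 1, swap -> [-5, -2, 11, 9, 12]
Pass 3: Select minimum 9 at index 3, swap -> [-5, -2, 9, 11, 12]


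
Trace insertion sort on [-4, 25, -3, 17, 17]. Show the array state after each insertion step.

First element -4 is already 'sorted'
Insert 25: shifted 0 elements -> [-4, 25, -3, 17, 17]
Insert -3: shifted 1 elements -> [-4, -3, 25, 17, 17]
Insert 17: shifted 1 elements -> [-4, -3, 17, 25, 17]
Insert 17: shifted 1 elements -> [-4, -3, 17, 17, 25]


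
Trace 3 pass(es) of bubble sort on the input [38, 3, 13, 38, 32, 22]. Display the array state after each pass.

After pass 1: [3, 13, 38, 32, 22, 38] (4 swaps)
After pass 2: [3, 13, 32, 22, 38, 38] (2 swaps)
After pass 3: [3, 13, 22, 32, 38, 38] (1 swaps)
Total swaps: 7


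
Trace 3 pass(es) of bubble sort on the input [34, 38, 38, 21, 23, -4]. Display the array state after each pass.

After pass 1: [34, 38, 21, 23, -4, 38] (3 swaps)
After pass 2: [34, 21, 23, -4, 38, 38] (3 swaps)
After pass 3: [21, 23, -4, 34, 38, 38] (3 swaps)
Total swaps: 9


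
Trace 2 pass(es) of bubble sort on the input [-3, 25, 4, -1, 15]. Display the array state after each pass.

After pass 1: [-3, 4, -1, 15, 25] (3 swaps)
After pass 2: [-3, -1, 4, 15, 25] (1 swaps)
Total swaps: 4


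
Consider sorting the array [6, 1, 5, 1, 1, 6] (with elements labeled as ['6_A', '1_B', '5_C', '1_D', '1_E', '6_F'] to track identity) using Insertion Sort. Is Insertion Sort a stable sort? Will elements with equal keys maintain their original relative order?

Trace Insertion Sort on the labeled array (the key is the number; the letter only tracks identity):
  Insert 1_B at index 0: [1_B, 6_A, 5_C, 1_D, 1_E, 6_F]
  Insert 5_C at index 1: [1_B, 5_C, 6_A, 1_D, 1_E, 6_F]
  Insert 1_D at index 1: [1_B, 1_D, 5_C, 6_A, 1_E, 6_F]
  Insert 1_E at index 2: [1_B, 1_D, 1_E, 5_C, 6_A, 6_F]
  Insert 6_F at index 5: [1_B, 1_D, 1_E, 5_C, 6_A, 6_F]
Final order: [1_B, 1_D, 1_E, 5_C, 6_A, 6_F]
Equal keys:
  value 1: originally 1_B, 1_D, 1_E; after sorting 1_B, 1_D, 1_E -> order preserved
  value 6: originally 6_A, 6_F; after sorting 6_A, 6_F -> order preserved
All equal keys kept their original relative order. Insertion Sort is stable: elements are shifted only while they are strictly greater than the key, so a key is inserted after any equal elements already placed.
Answer: Stable


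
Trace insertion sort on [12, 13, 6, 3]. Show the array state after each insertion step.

First element 12 is already 'sorted'
Insert 13: shifted 0 elements -> [12, 13, 6, 3]
Insert 6: shifted 2 elements -> [6, 12, 13, 3]
Insert 3: shifted 3 elements -> [3, 6, 12, 13]


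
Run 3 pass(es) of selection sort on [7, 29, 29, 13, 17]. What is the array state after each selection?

Pass 1: Select minimum 7 at index 0, swap -> [7, 29, 29, 13, 17]
Pass 2: Select minimum 13 at index 3, swap -> [7, 13, 29, 29, 17]
Pass 3: Select minimum 17 at index 4, swap -> [7, 13, 17, 29, 29]


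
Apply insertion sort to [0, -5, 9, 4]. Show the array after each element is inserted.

First element 0 is already 'sorted'
Insert -5: shifted 1 elements -> [-5, 0, 9, 4]
Insert 9: shifted 0 elements -> [-5, 0, 9, 4]
Insert 4: shifted 1 elements -> [-5, 0, 4, 9]
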